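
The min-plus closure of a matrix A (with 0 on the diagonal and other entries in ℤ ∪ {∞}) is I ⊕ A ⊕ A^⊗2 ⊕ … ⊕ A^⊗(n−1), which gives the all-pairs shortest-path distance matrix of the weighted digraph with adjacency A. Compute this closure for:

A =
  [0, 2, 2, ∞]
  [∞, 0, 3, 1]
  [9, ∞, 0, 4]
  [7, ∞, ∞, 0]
Closure =
  [0, 2, 2, 3]
  [8, 0, 3, 1]
  [9, 11, 0, 4]
  [7, 9, 9, 0]

This is the Floyd-Warshall all-pairs shortest-path computation. For each intermediate vertex k = 0, 1, …, 3, update dist[i][j] ← min(dist[i][j], dist[i][k] + dist[k][j]). The final matrix gives, for each (i, j), the minimum total weight of any directed path from i to j (possibly empty when i = j).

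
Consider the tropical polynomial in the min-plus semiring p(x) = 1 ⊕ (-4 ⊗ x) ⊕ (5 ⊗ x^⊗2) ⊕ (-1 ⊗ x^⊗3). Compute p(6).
p(6) = 1

A tropical monomial a ⊗ x^⊗i evaluates to a + i · x. Evaluating each term at x = 6:
  Term 0 contributes 1 + 0 · 6 = 1
  Term 1 contributes -4 + 1 · 6 = 2
  Term 2 contributes 5 + 2 · 6 = 17
  Term 3 contributes -1 + 3 · 6 = 17
p(6) = ⊕ of these = min[1, 2, 17, 17] = 1.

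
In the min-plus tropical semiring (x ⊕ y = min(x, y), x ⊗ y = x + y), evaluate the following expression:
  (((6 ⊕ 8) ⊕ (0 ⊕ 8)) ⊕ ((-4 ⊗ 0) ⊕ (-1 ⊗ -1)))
(((6 ⊕ 8) ⊕ (0 ⊕ 8)) ⊕ ((-4 ⊗ 0) ⊕ (-1 ⊗ -1))) = -4

Expand innermost to outermost. Recall ⊕ takes the minimum of its arguments and ⊗ takes their sum. Working out the expression (((6 ⊕ 8) ⊕ (0 ⊕ 8)) ⊕ ((-4 ⊗ 0) ⊕ (-1 ⊗ -1))) gives -4.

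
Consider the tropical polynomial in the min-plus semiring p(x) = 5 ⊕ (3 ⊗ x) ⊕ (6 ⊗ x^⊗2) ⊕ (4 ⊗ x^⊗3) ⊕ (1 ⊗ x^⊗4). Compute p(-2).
p(-2) = -7

A tropical monomial a ⊗ x^⊗i evaluates to a + i · x. Evaluating each term at x = -2:
  Term 0 contributes 5 + 0 · -2 = 5
  Term 1 contributes 3 + 1 · -2 = 1
  Term 2 contributes 6 + 2 · -2 = 2
  Term 3 contributes 4 + 3 · -2 = -2
  Term 4 contributes 1 + 4 · -2 = -7
p(-2) = ⊕ of these = min[5, 1, 2, -2, -7] = -7.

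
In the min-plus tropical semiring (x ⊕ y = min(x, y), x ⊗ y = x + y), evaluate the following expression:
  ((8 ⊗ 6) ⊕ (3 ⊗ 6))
((8 ⊗ 6) ⊕ (3 ⊗ 6)) = 9

Expand innermost to outermost. Recall ⊕ takes the minimum of its arguments and ⊗ takes their sum. Working out the expression ((8 ⊗ 6) ⊕ (3 ⊗ 6)) gives 9.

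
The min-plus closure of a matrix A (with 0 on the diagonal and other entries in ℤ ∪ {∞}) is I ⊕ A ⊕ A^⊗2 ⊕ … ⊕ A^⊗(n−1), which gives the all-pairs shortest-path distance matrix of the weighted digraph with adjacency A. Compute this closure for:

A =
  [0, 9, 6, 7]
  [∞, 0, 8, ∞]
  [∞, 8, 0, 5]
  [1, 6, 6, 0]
Closure =
  [0, 9, 6, 7]
  [14, 0, 8, 13]
  [6, 8, 0, 5]
  [1, 6, 6, 0]

This is the Floyd-Warshall all-pairs shortest-path computation. For each intermediate vertex k = 0, 1, …, 3, update dist[i][j] ← min(dist[i][j], dist[i][k] + dist[k][j]). The final matrix gives, for each (i, j), the minimum total weight of any directed path from i to j (possibly empty when i = j).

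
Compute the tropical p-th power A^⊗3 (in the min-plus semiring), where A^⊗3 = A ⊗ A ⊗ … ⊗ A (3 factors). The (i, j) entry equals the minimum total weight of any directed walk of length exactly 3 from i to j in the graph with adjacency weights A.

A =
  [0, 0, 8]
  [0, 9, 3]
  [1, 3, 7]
A^⊗3 =
  [0, 0, 3]
  [0, 0, 3]
  [1, 1, 4]

Each entry (A^⊗3)_ij equals the minimum over all length-3 walks i = v_0 → v_1 → … → v_3 = j of Σ_t A[v_t][v_{t+1}]. For example, for (i, j) = (0, 2) we minimise over 9 possible intermediate vertex sequences; the minimum is 3, attained along the walk 0 → 0 → 1 → 2.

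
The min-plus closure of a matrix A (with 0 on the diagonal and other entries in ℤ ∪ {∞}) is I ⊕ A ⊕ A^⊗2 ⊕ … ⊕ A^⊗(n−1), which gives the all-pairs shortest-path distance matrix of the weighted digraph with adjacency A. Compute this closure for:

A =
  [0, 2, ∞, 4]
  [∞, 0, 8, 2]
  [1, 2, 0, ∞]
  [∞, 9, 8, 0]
Closure =
  [0, 2, 10, 4]
  [9, 0, 8, 2]
  [1, 2, 0, 4]
  [9, 9, 8, 0]

This is the Floyd-Warshall all-pairs shortest-path computation. For each intermediate vertex k = 0, 1, …, 3, update dist[i][j] ← min(dist[i][j], dist[i][k] + dist[k][j]). The final matrix gives, for each (i, j), the minimum total weight of any directed path from i to j (possibly empty when i = j).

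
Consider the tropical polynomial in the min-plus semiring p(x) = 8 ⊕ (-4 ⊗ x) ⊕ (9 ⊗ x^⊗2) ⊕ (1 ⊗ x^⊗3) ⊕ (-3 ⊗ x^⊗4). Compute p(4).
p(4) = 0

A tropical monomial a ⊗ x^⊗i evaluates to a + i · x. Evaluating each term at x = 4:
  Term 0 contributes 8 + 0 · 4 = 8
  Term 1 contributes -4 + 1 · 4 = 0
  Term 2 contributes 9 + 2 · 4 = 17
  Term 3 contributes 1 + 3 · 4 = 13
  Term 4 contributes -3 + 4 · 4 = 13
p(4) = ⊕ of these = min[8, 0, 17, 13, 13] = 0.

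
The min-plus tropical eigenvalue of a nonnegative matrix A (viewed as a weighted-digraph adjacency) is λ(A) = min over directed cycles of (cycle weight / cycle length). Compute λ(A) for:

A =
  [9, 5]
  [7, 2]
λ(A) = 2

Enumerate directed cycles and compute their means (weight / length). Sample:
  cycle 0 → 0: weight = 9, length = 1, mean = 9/1 ≈ 9.000
  cycle 1 → 1: weight = 2, length = 1, mean = 2/1 ≈ 2.000
  cycle 0 → 1 → 0: weight = 12, length = 2, mean = 12/2 ≈ 6.000
  cycle 1 → 0 → 1: weight = 12, length = 2, mean = 12/2 ≈ 6.000
Minimum mean = 2.000, attained e.g. along the cycle 1 → 1 with weight 2 and length 1. So λ(A) = 2/1 = 2.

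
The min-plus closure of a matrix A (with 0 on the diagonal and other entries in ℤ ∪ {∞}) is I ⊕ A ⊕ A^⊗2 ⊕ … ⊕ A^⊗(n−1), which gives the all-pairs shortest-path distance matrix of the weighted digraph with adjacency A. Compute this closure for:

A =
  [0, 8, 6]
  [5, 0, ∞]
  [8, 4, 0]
Closure =
  [0, 8, 6]
  [5, 0, 11]
  [8, 4, 0]

This is the Floyd-Warshall all-pairs shortest-path computation. For each intermediate vertex k = 0, 1, …, 2, update dist[i][j] ← min(dist[i][j], dist[i][k] + dist[k][j]). The final matrix gives, for each (i, j), the minimum total weight of any directed path from i to j (possibly empty when i = j).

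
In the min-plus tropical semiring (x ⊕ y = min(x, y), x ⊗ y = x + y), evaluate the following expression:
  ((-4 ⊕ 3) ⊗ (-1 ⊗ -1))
((-4 ⊕ 3) ⊗ (-1 ⊗ -1)) = -6

Expand innermost to outermost. Recall ⊕ takes the minimum of its arguments and ⊗ takes their sum. Working out the expression ((-4 ⊕ 3) ⊗ (-1 ⊗ -1)) gives -6.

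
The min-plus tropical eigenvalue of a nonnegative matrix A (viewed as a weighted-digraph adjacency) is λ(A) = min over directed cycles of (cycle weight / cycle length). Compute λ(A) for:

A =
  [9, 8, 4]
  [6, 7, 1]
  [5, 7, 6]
λ(A) = 4

Enumerate directed cycles and compute their means (weight / length). Sample:
  cycle 0 → 0: weight = 9, length = 1, mean = 9/1 ≈ 9.000
  cycle 1 → 1: weight = 7, length = 1, mean = 7/1 ≈ 7.000
  cycle 2 → 2: weight = 6, length = 1, mean = 6/1 ≈ 6.000
  cycle 0 → 1 → 0: weight = 14, length = 2, mean = 14/2 ≈ 7.000
  cycle 0 → 2 → 0: weight = 9, length = 2, mean = 9/2 ≈ 4.500
  cycle 1 → 0 → 1: weight = 14, length = 2, mean = 14/2 ≈ 7.000
Minimum mean = 4.000, attained e.g. along the cycle 1 → 2 → 1 with weight 8 and length 2. So λ(A) = 8/2 = 4.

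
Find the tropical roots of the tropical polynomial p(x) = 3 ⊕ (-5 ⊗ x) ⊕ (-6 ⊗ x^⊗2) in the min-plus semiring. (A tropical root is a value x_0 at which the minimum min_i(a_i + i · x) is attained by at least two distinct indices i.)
Roots: {1, 8}

Each tropical root is a break point of the lower envelope of the lines y = a_i + i · x (there are 3 lines, with slopes 0, 1, ..., 2). Only the lines that attain the minimum somewhere contribute to roots; other lines are dominated. Here the surviving (envelope) indices are i = 2, i = 1, i = 0.
Intersections between consecutive envelope lines give the roots: for adjacent envelope indices i < j the intersection is x = (a_i − a_j) / (j − i). Reading off the sorted break points: {1, 8}.
Verification: at each break x_0, at least two indices attain the minimum of min_i(a_i + i · x_0).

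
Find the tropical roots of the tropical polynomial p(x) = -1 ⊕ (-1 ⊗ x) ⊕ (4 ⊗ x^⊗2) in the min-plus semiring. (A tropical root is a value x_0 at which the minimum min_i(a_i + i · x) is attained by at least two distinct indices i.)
Roots: {-5, 0}

Each tropical root is a break point of the lower envelope of the lines y = a_i + i · x (there are 3 lines, with slopes 0, 1, ..., 2). Only the lines that attain the minimum somewhere contribute to roots; other lines are dominated. Here the surviving (envelope) indices are i = 2, i = 1, i = 0.
Intersections between consecutive envelope lines give the roots: for adjacent envelope indices i < j the intersection is x = (a_i − a_j) / (j − i). Reading off the sorted break points: {-5, 0}.
Verification: at each break x_0, at least two indices attain the minimum of min_i(a_i + i · x_0).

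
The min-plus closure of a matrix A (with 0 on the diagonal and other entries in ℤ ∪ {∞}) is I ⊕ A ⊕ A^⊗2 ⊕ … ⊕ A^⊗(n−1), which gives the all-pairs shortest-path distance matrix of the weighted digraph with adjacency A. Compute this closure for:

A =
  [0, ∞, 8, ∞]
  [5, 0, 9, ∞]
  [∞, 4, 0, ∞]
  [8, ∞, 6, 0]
Closure =
  [0, 12, 8, ∞]
  [5, 0, 9, ∞]
  [9, 4, 0, ∞]
  [8, 10, 6, 0]

This is the Floyd-Warshall all-pairs shortest-path computation. For each intermediate vertex k = 0, 1, …, 3, update dist[i][j] ← min(dist[i][j], dist[i][k] + dist[k][j]). The final matrix gives, for each (i, j), the minimum total weight of any directed path from i to j (possibly empty when i = j).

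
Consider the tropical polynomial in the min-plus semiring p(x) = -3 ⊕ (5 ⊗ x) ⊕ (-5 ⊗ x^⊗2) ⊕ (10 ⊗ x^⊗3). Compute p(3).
p(3) = -3

A tropical monomial a ⊗ x^⊗i evaluates to a + i · x. Evaluating each term at x = 3:
  Term 0 contributes -3 + 0 · 3 = -3
  Term 1 contributes 5 + 1 · 3 = 8
  Term 2 contributes -5 + 2 · 3 = 1
  Term 3 contributes 10 + 3 · 3 = 19
p(3) = ⊕ of these = min[-3, 8, 1, 19] = -3.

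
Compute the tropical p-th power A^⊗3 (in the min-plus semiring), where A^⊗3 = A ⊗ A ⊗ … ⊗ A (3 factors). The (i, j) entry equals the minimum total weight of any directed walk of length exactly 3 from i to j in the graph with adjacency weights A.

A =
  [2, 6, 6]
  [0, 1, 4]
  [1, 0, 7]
A^⊗3 =
  [6, 7, 10]
  [2, 3, 6]
  [1, 2, 5]

Each entry (A^⊗3)_ij equals the minimum over all length-3 walks i = v_0 → v_1 → … → v_3 = j of Σ_t A[v_t][v_{t+1}]. For example, for (i, j) = (0, 2) we minimise over 9 possible intermediate vertex sequences; the minimum is 10, attained along the walk 0 → 0 → 0 → 2.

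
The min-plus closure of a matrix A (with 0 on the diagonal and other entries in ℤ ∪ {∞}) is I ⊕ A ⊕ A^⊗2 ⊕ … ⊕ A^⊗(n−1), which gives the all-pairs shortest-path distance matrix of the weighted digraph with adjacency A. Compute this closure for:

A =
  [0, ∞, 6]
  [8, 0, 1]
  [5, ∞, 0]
Closure =
  [0, ∞, 6]
  [6, 0, 1]
  [5, ∞, 0]

This is the Floyd-Warshall all-pairs shortest-path computation. For each intermediate vertex k = 0, 1, …, 2, update dist[i][j] ← min(dist[i][j], dist[i][k] + dist[k][j]). The final matrix gives, for each (i, j), the minimum total weight of any directed path from i to j (possibly empty when i = j).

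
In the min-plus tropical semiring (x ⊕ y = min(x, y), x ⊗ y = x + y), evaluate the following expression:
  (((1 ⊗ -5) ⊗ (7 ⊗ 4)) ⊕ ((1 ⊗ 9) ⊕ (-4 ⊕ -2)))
(((1 ⊗ -5) ⊗ (7 ⊗ 4)) ⊕ ((1 ⊗ 9) ⊕ (-4 ⊕ -2))) = -4

Expand innermost to outermost. Recall ⊕ takes the minimum of its arguments and ⊗ takes their sum. Working out the expression (((1 ⊗ -5) ⊗ (7 ⊗ 4)) ⊕ ((1 ⊗ 9) ⊕ (-4 ⊕ -2))) gives -4.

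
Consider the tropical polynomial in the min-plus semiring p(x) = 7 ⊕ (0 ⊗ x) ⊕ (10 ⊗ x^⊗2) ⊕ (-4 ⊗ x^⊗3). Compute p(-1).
p(-1) = -7

A tropical monomial a ⊗ x^⊗i evaluates to a + i · x. Evaluating each term at x = -1:
  Term 0 contributes 7 + 0 · -1 = 7
  Term 1 contributes 0 + 1 · -1 = -1
  Term 2 contributes 10 + 2 · -1 = 8
  Term 3 contributes -4 + 3 · -1 = -7
p(-1) = ⊕ of these = min[7, -1, 8, -7] = -7.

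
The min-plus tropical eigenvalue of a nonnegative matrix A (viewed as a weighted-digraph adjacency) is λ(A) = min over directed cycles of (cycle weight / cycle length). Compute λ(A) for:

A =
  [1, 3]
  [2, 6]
λ(A) = 1

Enumerate directed cycles and compute their means (weight / length). Sample:
  cycle 0 → 0: weight = 1, length = 1, mean = 1/1 ≈ 1.000
  cycle 1 → 1: weight = 6, length = 1, mean = 6/1 ≈ 6.000
  cycle 0 → 1 → 0: weight = 5, length = 2, mean = 5/2 ≈ 2.500
  cycle 1 → 0 → 1: weight = 5, length = 2, mean = 5/2 ≈ 2.500
Minimum mean = 1.000, attained e.g. along the cycle 0 → 0 with weight 1 and length 1. So λ(A) = 1/1 = 1.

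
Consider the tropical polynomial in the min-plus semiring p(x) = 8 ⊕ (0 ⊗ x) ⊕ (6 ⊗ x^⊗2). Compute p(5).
p(5) = 5

A tropical monomial a ⊗ x^⊗i evaluates to a + i · x. Evaluating each term at x = 5:
  Term 0 contributes 8 + 0 · 5 = 8
  Term 1 contributes 0 + 1 · 5 = 5
  Term 2 contributes 6 + 2 · 5 = 16
p(5) = ⊕ of these = min[8, 5, 16] = 5.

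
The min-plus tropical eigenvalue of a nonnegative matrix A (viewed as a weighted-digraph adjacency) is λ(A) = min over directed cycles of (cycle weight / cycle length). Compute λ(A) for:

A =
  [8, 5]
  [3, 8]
λ(A) = 4

Enumerate directed cycles and compute their means (weight / length). Sample:
  cycle 0 → 0: weight = 8, length = 1, mean = 8/1 ≈ 8.000
  cycle 1 → 1: weight = 8, length = 1, mean = 8/1 ≈ 8.000
  cycle 0 → 1 → 0: weight = 8, length = 2, mean = 8/2 ≈ 4.000
  cycle 1 → 0 → 1: weight = 8, length = 2, mean = 8/2 ≈ 4.000
Minimum mean = 4.000, attained e.g. along the cycle 0 → 1 → 0 with weight 8 and length 2. So λ(A) = 8/2 = 4.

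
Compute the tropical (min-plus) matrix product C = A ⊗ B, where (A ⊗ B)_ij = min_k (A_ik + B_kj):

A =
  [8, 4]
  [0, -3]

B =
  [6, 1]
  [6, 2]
A ⊗ B =
  [10, 6]
  [3, -1]

Apply the min-plus product entry-by-entry:
  C[0][0] = min over k of (A[0][0] + B[0][0] = 8 + 6 = 14, A[0][1] + B[1][0] = 4 + 6 = 10) = 10 (attained at k = 1)
  C[0][1] = min over k of (A[0][0] + B[0][1] = 8 + 1 = 9, A[0][1] + B[1][1] = 4 + 2 = 6) = 6 (attained at k = 1)
  C[1][0] = min over k of (A[1][0] + B[0][0] = 0 + 6 = 6, A[1][1] + B[1][0] = -3 + 6 = 3) = 3 (attained at k = 1)
  C[1][1] = min over k of (A[1][0] + B[0][1] = 0 + 1 = 1, A[1][1] + B[1][1] = -3 + 2 = -1) = -1 (attained at k = 1)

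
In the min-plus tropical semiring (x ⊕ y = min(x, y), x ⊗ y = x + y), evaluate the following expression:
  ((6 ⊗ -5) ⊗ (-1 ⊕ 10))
((6 ⊗ -5) ⊗ (-1 ⊕ 10)) = 0

Expand innermost to outermost. Recall ⊕ takes the minimum of its arguments and ⊗ takes their sum. Working out the expression ((6 ⊗ -5) ⊗ (-1 ⊕ 10)) gives 0.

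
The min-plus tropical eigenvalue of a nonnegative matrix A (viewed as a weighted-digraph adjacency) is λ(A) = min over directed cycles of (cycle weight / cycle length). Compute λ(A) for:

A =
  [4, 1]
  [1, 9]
λ(A) = 1

Enumerate directed cycles and compute their means (weight / length). Sample:
  cycle 0 → 0: weight = 4, length = 1, mean = 4/1 ≈ 4.000
  cycle 1 → 1: weight = 9, length = 1, mean = 9/1 ≈ 9.000
  cycle 0 → 1 → 0: weight = 2, length = 2, mean = 2/2 ≈ 1.000
  cycle 1 → 0 → 1: weight = 2, length = 2, mean = 2/2 ≈ 1.000
Minimum mean = 1.000, attained e.g. along the cycle 0 → 1 → 0 with weight 2 and length 2. So λ(A) = 2/2 = 1.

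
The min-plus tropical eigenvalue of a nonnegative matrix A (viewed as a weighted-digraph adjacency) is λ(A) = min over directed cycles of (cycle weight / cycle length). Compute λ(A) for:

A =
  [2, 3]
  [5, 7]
λ(A) = 2

Enumerate directed cycles and compute their means (weight / length). Sample:
  cycle 0 → 0: weight = 2, length = 1, mean = 2/1 ≈ 2.000
  cycle 1 → 1: weight = 7, length = 1, mean = 7/1 ≈ 7.000
  cycle 0 → 1 → 0: weight = 8, length = 2, mean = 8/2 ≈ 4.000
  cycle 1 → 0 → 1: weight = 8, length = 2, mean = 8/2 ≈ 4.000
Minimum mean = 2.000, attained e.g. along the cycle 0 → 0 with weight 2 and length 1. So λ(A) = 2/1 = 2.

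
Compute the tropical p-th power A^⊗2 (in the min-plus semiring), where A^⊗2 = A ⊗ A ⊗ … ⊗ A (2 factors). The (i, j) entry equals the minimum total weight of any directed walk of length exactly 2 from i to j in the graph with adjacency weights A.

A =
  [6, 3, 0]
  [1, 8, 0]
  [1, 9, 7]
A^⊗2 =
  [1, 9, 3]
  [1, 4, 1]
  [7, 4, 1]

Each entry (A^⊗2)_ij equals the minimum over all length-2 walks i = v_0 → v_1 → … → v_2 = j of Σ_t A[v_t][v_{t+1}]. For example, for (i, j) = (0, 2) we minimise over 3 possible intermediate vertex sequences; the minimum is 3, attained along the walk 0 → 1 → 2.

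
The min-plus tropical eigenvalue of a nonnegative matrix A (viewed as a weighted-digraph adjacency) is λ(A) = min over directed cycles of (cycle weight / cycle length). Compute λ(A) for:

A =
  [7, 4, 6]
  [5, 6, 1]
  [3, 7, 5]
λ(A) = 8/3

Enumerate directed cycles and compute their means (weight / length). Sample:
  cycle 0 → 0: weight = 7, length = 1, mean = 7/1 ≈ 7.000
  cycle 1 → 1: weight = 6, length = 1, mean = 6/1 ≈ 6.000
  cycle 2 → 2: weight = 5, length = 1, mean = 5/1 ≈ 5.000
  cycle 0 → 1 → 0: weight = 9, length = 2, mean = 9/2 ≈ 4.500
  cycle 0 → 2 → 0: weight = 9, length = 2, mean = 9/2 ≈ 4.500
  cycle 1 → 0 → 1: weight = 9, length = 2, mean = 9/2 ≈ 4.500
Minimum mean = 2.667, attained e.g. along the cycle 0 → 1 → 2 → 0 with weight 8 and length 3. So λ(A) = 8/3 = 8/3.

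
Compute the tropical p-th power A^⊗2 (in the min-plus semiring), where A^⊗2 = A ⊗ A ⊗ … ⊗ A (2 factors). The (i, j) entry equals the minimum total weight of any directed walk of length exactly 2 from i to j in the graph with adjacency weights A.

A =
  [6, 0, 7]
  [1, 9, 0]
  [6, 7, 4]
A^⊗2 =
  [1, 6, 0]
  [6, 1, 4]
  [8, 6, 7]

Each entry (A^⊗2)_ij equals the minimum over all length-2 walks i = v_0 → v_1 → … → v_2 = j of Σ_t A[v_t][v_{t+1}]. For example, for (i, j) = (0, 2) we minimise over 3 possible intermediate vertex sequences; the minimum is 0, attained along the walk 0 → 1 → 2.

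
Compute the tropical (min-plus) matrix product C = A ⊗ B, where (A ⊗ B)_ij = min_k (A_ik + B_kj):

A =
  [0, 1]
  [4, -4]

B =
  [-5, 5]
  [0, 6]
A ⊗ B =
  [-5, 5]
  [-4, 2]

Apply the min-plus product entry-by-entry:
  C[0][0] = min over k of (A[0][0] + B[0][0] = 0 + -5 = -5, A[0][1] + B[1][0] = 1 + 0 = 1) = -5 (attained at k = 0)
  C[0][1] = min over k of (A[0][0] + B[0][1] = 0 + 5 = 5, A[0][1] + B[1][1] = 1 + 6 = 7) = 5 (attained at k = 0)
  C[1][0] = min over k of (A[1][0] + B[0][0] = 4 + -5 = -1, A[1][1] + B[1][0] = -4 + 0 = -4) = -4 (attained at k = 1)
  C[1][1] = min over k of (A[1][0] + B[0][1] = 4 + 5 = 9, A[1][1] + B[1][1] = -4 + 6 = 2) = 2 (attained at k = 1)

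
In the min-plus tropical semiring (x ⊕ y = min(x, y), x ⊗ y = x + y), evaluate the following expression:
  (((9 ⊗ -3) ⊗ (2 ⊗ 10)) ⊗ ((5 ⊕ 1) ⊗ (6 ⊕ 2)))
(((9 ⊗ -3) ⊗ (2 ⊗ 10)) ⊗ ((5 ⊕ 1) ⊗ (6 ⊕ 2))) = 21

Expand innermost to outermost. Recall ⊕ takes the minimum of its arguments and ⊗ takes their sum. Working out the expression (((9 ⊗ -3) ⊗ (2 ⊗ 10)) ⊗ ((5 ⊕ 1) ⊗ (6 ⊕ 2))) gives 21.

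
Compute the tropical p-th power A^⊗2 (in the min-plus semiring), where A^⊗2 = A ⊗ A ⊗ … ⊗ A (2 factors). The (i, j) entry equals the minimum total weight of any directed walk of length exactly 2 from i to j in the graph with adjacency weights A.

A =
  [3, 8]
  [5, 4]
A^⊗2 =
  [6, 11]
  [8, 8]

Each entry (A^⊗2)_ij equals the minimum over all length-2 walks i = v_0 → v_1 → … → v_2 = j of Σ_t A[v_t][v_{t+1}]. For example, for (i, j) = (0, 1) we minimise over 2 possible intermediate vertex sequences; the minimum is 11, attained along the walk 0 → 0 → 1.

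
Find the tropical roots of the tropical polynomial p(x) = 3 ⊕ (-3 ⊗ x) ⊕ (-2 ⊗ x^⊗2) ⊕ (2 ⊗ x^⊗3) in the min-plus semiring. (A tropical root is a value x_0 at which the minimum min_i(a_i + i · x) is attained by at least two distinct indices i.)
Roots: {-4, -1, 6}

Each tropical root is a break point of the lower envelope of the lines y = a_i + i · x (there are 4 lines, with slopes 0, 1, ..., 3). Only the lines that attain the minimum somewhere contribute to roots; other lines are dominated. Here the surviving (envelope) indices are i = 3, i = 2, i = 1, i = 0.
Intersections between consecutive envelope lines give the roots: for adjacent envelope indices i < j the intersection is x = (a_i − a_j) / (j − i). Reading off the sorted break points: {-4, -1, 6}.
Verification: at each break x_0, at least two indices attain the minimum of min_i(a_i + i · x_0).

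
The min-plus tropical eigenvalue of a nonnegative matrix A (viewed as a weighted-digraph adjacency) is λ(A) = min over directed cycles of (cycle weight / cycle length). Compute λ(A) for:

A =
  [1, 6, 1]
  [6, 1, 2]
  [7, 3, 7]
λ(A) = 1

Enumerate directed cycles and compute their means (weight / length). Sample:
  cycle 0 → 0: weight = 1, length = 1, mean = 1/1 ≈ 1.000
  cycle 1 → 1: weight = 1, length = 1, mean = 1/1 ≈ 1.000
  cycle 2 → 2: weight = 7, length = 1, mean = 7/1 ≈ 7.000
  cycle 0 → 1 → 0: weight = 12, length = 2, mean = 12/2 ≈ 6.000
  cycle 0 → 2 → 0: weight = 8, length = 2, mean = 8/2 ≈ 4.000
  cycle 1 → 0 → 1: weight = 12, length = 2, mean = 12/2 ≈ 6.000
Minimum mean = 1.000, attained e.g. along the cycle 0 → 0 with weight 1 and length 1. So λ(A) = 1/1 = 1.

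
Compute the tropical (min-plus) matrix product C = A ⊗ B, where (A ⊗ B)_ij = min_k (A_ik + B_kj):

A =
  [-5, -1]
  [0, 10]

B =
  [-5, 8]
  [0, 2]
A ⊗ B =
  [-10, 1]
  [-5, 8]

Apply the min-plus product entry-by-entry:
  C[0][0] = min over k of (A[0][0] + B[0][0] = -5 + -5 = -10, A[0][1] + B[1][0] = -1 + 0 = -1) = -10 (attained at k = 0)
  C[0][1] = min over k of (A[0][0] + B[0][1] = -5 + 8 = 3, A[0][1] + B[1][1] = -1 + 2 = 1) = 1 (attained at k = 1)
  C[1][0] = min over k of (A[1][0] + B[0][0] = 0 + -5 = -5, A[1][1] + B[1][0] = 10 + 0 = 10) = -5 (attained at k = 0)
  C[1][1] = min over k of (A[1][0] + B[0][1] = 0 + 8 = 8, A[1][1] + B[1][1] = 10 + 2 = 12) = 8 (attained at k = 0)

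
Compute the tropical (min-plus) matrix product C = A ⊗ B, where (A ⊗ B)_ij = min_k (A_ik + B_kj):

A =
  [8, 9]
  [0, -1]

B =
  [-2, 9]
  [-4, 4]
A ⊗ B =
  [5, 13]
  [-5, 3]

Apply the min-plus product entry-by-entry:
  C[0][0] = min over k of (A[0][0] + B[0][0] = 8 + -2 = 6, A[0][1] + B[1][0] = 9 + -4 = 5) = 5 (attained at k = 1)
  C[0][1] = min over k of (A[0][0] + B[0][1] = 8 + 9 = 17, A[0][1] + B[1][1] = 9 + 4 = 13) = 13 (attained at k = 1)
  C[1][0] = min over k of (A[1][0] + B[0][0] = 0 + -2 = -2, A[1][1] + B[1][0] = -1 + -4 = -5) = -5 (attained at k = 1)
  C[1][1] = min over k of (A[1][0] + B[0][1] = 0 + 9 = 9, A[1][1] + B[1][1] = -1 + 4 = 3) = 3 (attained at k = 1)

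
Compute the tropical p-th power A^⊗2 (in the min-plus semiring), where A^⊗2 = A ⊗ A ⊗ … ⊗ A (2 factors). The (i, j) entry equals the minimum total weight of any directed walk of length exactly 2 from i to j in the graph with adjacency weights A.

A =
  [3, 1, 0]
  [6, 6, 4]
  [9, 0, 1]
A^⊗2 =
  [6, 0, 1]
  [9, 4, 5]
  [6, 1, 2]

Each entry (A^⊗2)_ij equals the minimum over all length-2 walks i = v_0 → v_1 → … → v_2 = j of Σ_t A[v_t][v_{t+1}]. For example, for (i, j) = (0, 2) we minimise over 3 possible intermediate vertex sequences; the minimum is 1, attained along the walk 0 → 2 → 2.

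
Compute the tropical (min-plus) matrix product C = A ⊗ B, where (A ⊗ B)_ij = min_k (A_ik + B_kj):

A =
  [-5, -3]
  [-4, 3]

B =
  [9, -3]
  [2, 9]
A ⊗ B =
  [-1, -8]
  [5, -7]

Apply the min-plus product entry-by-entry:
  C[0][0] = min over k of (A[0][0] + B[0][0] = -5 + 9 = 4, A[0][1] + B[1][0] = -3 + 2 = -1) = -1 (attained at k = 1)
  C[0][1] = min over k of (A[0][0] + B[0][1] = -5 + -3 = -8, A[0][1] + B[1][1] = -3 + 9 = 6) = -8 (attained at k = 0)
  C[1][0] = min over k of (A[1][0] + B[0][0] = -4 + 9 = 5, A[1][1] + B[1][0] = 3 + 2 = 5) = 5 (attained at k = 0)
  C[1][1] = min over k of (A[1][0] + B[0][1] = -4 + -3 = -7, A[1][1] + B[1][1] = 3 + 9 = 12) = -7 (attained at k = 0)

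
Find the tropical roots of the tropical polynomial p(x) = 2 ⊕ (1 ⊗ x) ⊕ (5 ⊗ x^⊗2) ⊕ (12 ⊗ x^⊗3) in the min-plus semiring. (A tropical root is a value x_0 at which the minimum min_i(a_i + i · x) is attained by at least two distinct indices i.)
Roots: {-7, -4, 1}

Each tropical root is a break point of the lower envelope of the lines y = a_i + i · x (there are 4 lines, with slopes 0, 1, ..., 3). Only the lines that attain the minimum somewhere contribute to roots; other lines are dominated. Here the surviving (envelope) indices are i = 3, i = 2, i = 1, i = 0.
Intersections between consecutive envelope lines give the roots: for adjacent envelope indices i < j the intersection is x = (a_i − a_j) / (j − i). Reading off the sorted break points: {-7, -4, 1}.
Verification: at each break x_0, at least two indices attain the minimum of min_i(a_i + i · x_0).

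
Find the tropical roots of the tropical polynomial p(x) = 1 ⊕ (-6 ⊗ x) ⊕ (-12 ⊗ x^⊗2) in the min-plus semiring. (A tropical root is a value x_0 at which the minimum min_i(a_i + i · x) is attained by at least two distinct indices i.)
Roots: {6, 7}

Each tropical root is a break point of the lower envelope of the lines y = a_i + i · x (there are 3 lines, with slopes 0, 1, ..., 2). Only the lines that attain the minimum somewhere contribute to roots; other lines are dominated. Here the surviving (envelope) indices are i = 2, i = 1, i = 0.
Intersections between consecutive envelope lines give the roots: for adjacent envelope indices i < j the intersection is x = (a_i − a_j) / (j − i). Reading off the sorted break points: {6, 7}.
Verification: at each break x_0, at least two indices attain the minimum of min_i(a_i + i · x_0).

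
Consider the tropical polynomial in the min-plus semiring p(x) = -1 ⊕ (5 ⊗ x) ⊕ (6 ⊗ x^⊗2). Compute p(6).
p(6) = -1

A tropical monomial a ⊗ x^⊗i evaluates to a + i · x. Evaluating each term at x = 6:
  Term 0 contributes -1 + 0 · 6 = -1
  Term 1 contributes 5 + 1 · 6 = 11
  Term 2 contributes 6 + 2 · 6 = 18
p(6) = ⊕ of these = min[-1, 11, 18] = -1.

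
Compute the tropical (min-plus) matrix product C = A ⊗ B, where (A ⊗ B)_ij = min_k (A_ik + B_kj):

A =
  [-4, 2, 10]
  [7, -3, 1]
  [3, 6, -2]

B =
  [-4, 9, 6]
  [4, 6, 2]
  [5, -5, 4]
A ⊗ B =
  [-8, 5, 2]
  [1, -4, -1]
  [-1, -7, 2]

Apply the min-plus product entry-by-entry:
  C[0][0] = min over k of (A[0][0] + B[0][0] = -4 + -4 = -8, A[0][1] + B[1][0] = 2 + 4 = 6, A[0][2] + B[2][0] = 10 + 5 = 15) = -8 (attained at k = 0)
  C[0][1] = min over k of (A[0][0] + B[0][1] = -4 + 9 = 5, A[0][1] + B[1][1] = 2 + 6 = 8, A[0][2] + B[2][1] = 10 + -5 = 5) = 5 (attained at k = 0)
  C[0][2] = min over k of (A[0][0] + B[0][2] = -4 + 6 = 2, A[0][1] + B[1][2] = 2 + 2 = 4, A[0][2] + B[2][2] = 10 + 4 = 14) = 2 (attained at k = 0)
  C[1][0] = min over k of (A[1][0] + B[0][0] = 7 + -4 = 3, A[1][1] + B[1][0] = -3 + 4 = 1, A[1][2] + B[2][0] = 1 + 5 = 6) = 1 (attained at k = 1)
  C[1][1] = min over k of (A[1][0] + B[0][1] = 7 + 9 = 16, A[1][1] + B[1][1] = -3 + 6 = 3, A[1][2] + B[2][1] = 1 + -5 = -4) = -4 (attained at k = 2)
  C[1][2] = min over k of (A[1][0] + B[0][2] = 7 + 6 = 13, A[1][1] + B[1][2] = -3 + 2 = -1, A[1][2] + B[2][2] = 1 + 4 = 5) = -1 (attained at k = 1)
  C[2][0] = min over k of (A[2][0] + B[0][0] = 3 + -4 = -1, A[2][1] + B[1][0] = 6 + 4 = 10, A[2][2] + B[2][0] = -2 + 5 = 3) = -1 (attained at k = 0)
  C[2][1] = min over k of (A[2][0] + B[0][1] = 3 + 9 = 12, A[2][1] + B[1][1] = 6 + 6 = 12, A[2][2] + B[2][1] = -2 + -5 = -7) = -7 (attained at k = 2)
  C[2][2] = min over k of (A[2][0] + B[0][2] = 3 + 6 = 9, A[2][1] + B[1][2] = 6 + 2 = 8, A[2][2] + B[2][2] = -2 + 4 = 2) = 2 (attained at k = 2)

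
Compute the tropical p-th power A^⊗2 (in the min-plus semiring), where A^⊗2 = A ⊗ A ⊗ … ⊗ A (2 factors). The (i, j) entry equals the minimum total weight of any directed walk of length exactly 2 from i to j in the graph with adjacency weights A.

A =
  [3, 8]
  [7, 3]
A^⊗2 =
  [6, 11]
  [10, 6]

Each entry (A^⊗2)_ij equals the minimum over all length-2 walks i = v_0 → v_1 → … → v_2 = j of Σ_t A[v_t][v_{t+1}]. For example, for (i, j) = (0, 1) we minimise over 2 possible intermediate vertex sequences; the minimum is 11, attained along the walk 0 → 0 → 1.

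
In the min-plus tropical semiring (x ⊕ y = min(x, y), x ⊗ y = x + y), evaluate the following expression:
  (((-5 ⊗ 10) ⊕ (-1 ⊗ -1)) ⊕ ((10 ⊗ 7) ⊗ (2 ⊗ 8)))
(((-5 ⊗ 10) ⊕ (-1 ⊗ -1)) ⊕ ((10 ⊗ 7) ⊗ (2 ⊗ 8))) = -2

Expand innermost to outermost. Recall ⊕ takes the minimum of its arguments and ⊗ takes their sum. Working out the expression (((-5 ⊗ 10) ⊕ (-1 ⊗ -1)) ⊕ ((10 ⊗ 7) ⊗ (2 ⊗ 8))) gives -2.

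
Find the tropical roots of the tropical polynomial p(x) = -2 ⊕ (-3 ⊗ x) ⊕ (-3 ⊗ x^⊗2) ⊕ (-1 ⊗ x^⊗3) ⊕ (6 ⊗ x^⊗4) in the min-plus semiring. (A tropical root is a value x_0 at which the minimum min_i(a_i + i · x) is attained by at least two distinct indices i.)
Roots: {-7, -2, 0, 1}

Each tropical root is a break point of the lower envelope of the lines y = a_i + i · x (there are 5 lines, with slopes 0, 1, ..., 4). Only the lines that attain the minimum somewhere contribute to roots; other lines are dominated. Here the surviving (envelope) indices are i = 4, i = 3, i = 2, i = 1, i = 0.
Intersections between consecutive envelope lines give the roots: for adjacent envelope indices i < j the intersection is x = (a_i − a_j) / (j − i). Reading off the sorted break points: {-7, -2, 0, 1}.
Verification: at each break x_0, at least two indices attain the minimum of min_i(a_i + i · x_0).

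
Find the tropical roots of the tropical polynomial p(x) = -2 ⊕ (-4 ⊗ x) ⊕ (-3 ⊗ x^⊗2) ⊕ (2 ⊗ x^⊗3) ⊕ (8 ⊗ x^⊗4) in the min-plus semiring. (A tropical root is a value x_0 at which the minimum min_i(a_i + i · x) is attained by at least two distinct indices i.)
Roots: {-6, -5, -1, 2}

Each tropical root is a break point of the lower envelope of the lines y = a_i + i · x (there are 5 lines, with slopes 0, 1, ..., 4). Only the lines that attain the minimum somewhere contribute to roots; other lines are dominated. Here the surviving (envelope) indices are i = 4, i = 3, i = 2, i = 1, i = 0.
Intersections between consecutive envelope lines give the roots: for adjacent envelope indices i < j the intersection is x = (a_i − a_j) / (j − i). Reading off the sorted break points: {-6, -5, -1, 2}.
Verification: at each break x_0, at least two indices attain the minimum of min_i(a_i + i · x_0).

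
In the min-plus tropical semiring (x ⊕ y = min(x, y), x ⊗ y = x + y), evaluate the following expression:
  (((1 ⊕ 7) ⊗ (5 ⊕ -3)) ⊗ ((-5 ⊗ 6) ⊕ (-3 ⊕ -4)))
(((1 ⊕ 7) ⊗ (5 ⊕ -3)) ⊗ ((-5 ⊗ 6) ⊕ (-3 ⊕ -4))) = -6

Expand innermost to outermost. Recall ⊕ takes the minimum of its arguments and ⊗ takes their sum. Working out the expression (((1 ⊕ 7) ⊗ (5 ⊕ -3)) ⊗ ((-5 ⊗ 6) ⊕ (-3 ⊕ -4))) gives -6.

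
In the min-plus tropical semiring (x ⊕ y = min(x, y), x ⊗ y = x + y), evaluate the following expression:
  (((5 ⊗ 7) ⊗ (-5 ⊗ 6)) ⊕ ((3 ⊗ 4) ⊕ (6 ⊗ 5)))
(((5 ⊗ 7) ⊗ (-5 ⊗ 6)) ⊕ ((3 ⊗ 4) ⊕ (6 ⊗ 5))) = 7

Expand innermost to outermost. Recall ⊕ takes the minimum of its arguments and ⊗ takes their sum. Working out the expression (((5 ⊗ 7) ⊗ (-5 ⊗ 6)) ⊕ ((3 ⊗ 4) ⊕ (6 ⊗ 5))) gives 7.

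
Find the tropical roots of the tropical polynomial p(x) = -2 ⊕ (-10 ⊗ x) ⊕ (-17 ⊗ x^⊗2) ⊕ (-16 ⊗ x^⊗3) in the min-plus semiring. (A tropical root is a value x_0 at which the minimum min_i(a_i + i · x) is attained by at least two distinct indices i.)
Roots: {-1, 7, 8}

Each tropical root is a break point of the lower envelope of the lines y = a_i + i · x (there are 4 lines, with slopes 0, 1, ..., 3). Only the lines that attain the minimum somewhere contribute to roots; other lines are dominated. Here the surviving (envelope) indices are i = 3, i = 2, i = 1, i = 0.
Intersections between consecutive envelope lines give the roots: for adjacent envelope indices i < j the intersection is x = (a_i − a_j) / (j − i). Reading off the sorted break points: {-1, 7, 8}.
Verification: at each break x_0, at least two indices attain the minimum of min_i(a_i + i · x_0).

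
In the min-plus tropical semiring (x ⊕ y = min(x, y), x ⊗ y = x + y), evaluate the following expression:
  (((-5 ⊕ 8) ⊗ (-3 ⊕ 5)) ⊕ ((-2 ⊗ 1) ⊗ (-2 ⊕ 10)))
(((-5 ⊕ 8) ⊗ (-3 ⊕ 5)) ⊕ ((-2 ⊗ 1) ⊗ (-2 ⊕ 10))) = -8

Expand innermost to outermost. Recall ⊕ takes the minimum of its arguments and ⊗ takes their sum. Working out the expression (((-5 ⊕ 8) ⊗ (-3 ⊕ 5)) ⊕ ((-2 ⊗ 1) ⊗ (-2 ⊕ 10))) gives -8.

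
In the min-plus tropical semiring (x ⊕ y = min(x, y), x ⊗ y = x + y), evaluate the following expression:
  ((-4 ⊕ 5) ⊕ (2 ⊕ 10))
((-4 ⊕ 5) ⊕ (2 ⊕ 10)) = -4

Expand innermost to outermost. Recall ⊕ takes the minimum of its arguments and ⊗ takes their sum. Working out the expression ((-4 ⊕ 5) ⊕ (2 ⊕ 10)) gives -4.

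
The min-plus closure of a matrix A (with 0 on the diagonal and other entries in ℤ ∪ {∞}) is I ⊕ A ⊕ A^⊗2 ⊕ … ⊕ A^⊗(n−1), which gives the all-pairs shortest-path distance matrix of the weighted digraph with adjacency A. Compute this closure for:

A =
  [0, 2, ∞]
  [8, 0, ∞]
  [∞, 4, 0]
Closure =
  [0, 2, ∞]
  [8, 0, ∞]
  [12, 4, 0]

This is the Floyd-Warshall all-pairs shortest-path computation. For each intermediate vertex k = 0, 1, …, 2, update dist[i][j] ← min(dist[i][j], dist[i][k] + dist[k][j]). The final matrix gives, for each (i, j), the minimum total weight of any directed path from i to j (possibly empty when i = j).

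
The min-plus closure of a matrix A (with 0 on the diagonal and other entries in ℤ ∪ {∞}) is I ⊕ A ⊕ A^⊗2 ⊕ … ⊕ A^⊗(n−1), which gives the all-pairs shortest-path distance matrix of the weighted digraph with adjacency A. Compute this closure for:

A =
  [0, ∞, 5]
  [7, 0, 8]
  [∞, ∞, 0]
Closure =
  [0, ∞, 5]
  [7, 0, 8]
  [∞, ∞, 0]

This is the Floyd-Warshall all-pairs shortest-path computation. For each intermediate vertex k = 0, 1, …, 2, update dist[i][j] ← min(dist[i][j], dist[i][k] + dist[k][j]). The final matrix gives, for each (i, j), the minimum total weight of any directed path from i to j (possibly empty when i = j).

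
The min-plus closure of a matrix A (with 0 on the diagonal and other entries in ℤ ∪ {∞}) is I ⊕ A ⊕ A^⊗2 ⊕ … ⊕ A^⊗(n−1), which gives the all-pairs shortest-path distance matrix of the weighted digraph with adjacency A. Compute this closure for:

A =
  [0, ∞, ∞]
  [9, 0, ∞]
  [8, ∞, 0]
Closure =
  [0, ∞, ∞]
  [9, 0, ∞]
  [8, ∞, 0]

This is the Floyd-Warshall all-pairs shortest-path computation. For each intermediate vertex k = 0, 1, …, 2, update dist[i][j] ← min(dist[i][j], dist[i][k] + dist[k][j]). The final matrix gives, for each (i, j), the minimum total weight of any directed path from i to j (possibly empty when i = j).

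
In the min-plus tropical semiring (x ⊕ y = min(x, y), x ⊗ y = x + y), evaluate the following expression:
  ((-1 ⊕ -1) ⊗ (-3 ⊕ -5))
((-1 ⊕ -1) ⊗ (-3 ⊕ -5)) = -6

Expand innermost to outermost. Recall ⊕ takes the minimum of its arguments and ⊗ takes their sum. Working out the expression ((-1 ⊕ -1) ⊗ (-3 ⊕ -5)) gives -6.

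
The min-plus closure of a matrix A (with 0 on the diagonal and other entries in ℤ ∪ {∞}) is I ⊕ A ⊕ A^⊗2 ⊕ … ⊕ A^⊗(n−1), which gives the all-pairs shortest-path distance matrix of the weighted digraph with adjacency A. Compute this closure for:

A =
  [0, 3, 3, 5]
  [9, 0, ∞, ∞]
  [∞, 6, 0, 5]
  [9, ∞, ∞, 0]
Closure =
  [0, 3, 3, 5]
  [9, 0, 12, 14]
  [14, 6, 0, 5]
  [9, 12, 12, 0]

This is the Floyd-Warshall all-pairs shortest-path computation. For each intermediate vertex k = 0, 1, …, 3, update dist[i][j] ← min(dist[i][j], dist[i][k] + dist[k][j]). The final matrix gives, for each (i, j), the minimum total weight of any directed path from i to j (possibly empty when i = j).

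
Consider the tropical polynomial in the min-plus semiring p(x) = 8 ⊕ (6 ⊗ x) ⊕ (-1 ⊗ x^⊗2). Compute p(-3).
p(-3) = -7

A tropical monomial a ⊗ x^⊗i evaluates to a + i · x. Evaluating each term at x = -3:
  Term 0 contributes 8 + 0 · -3 = 8
  Term 1 contributes 6 + 1 · -3 = 3
  Term 2 contributes -1 + 2 · -3 = -7
p(-3) = ⊕ of these = min[8, 3, -7] = -7.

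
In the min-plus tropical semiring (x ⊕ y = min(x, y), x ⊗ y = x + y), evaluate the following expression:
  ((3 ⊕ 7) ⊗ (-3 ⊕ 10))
((3 ⊕ 7) ⊗ (-3 ⊕ 10)) = 0

Expand innermost to outermost. Recall ⊕ takes the minimum of its arguments and ⊗ takes their sum. Working out the expression ((3 ⊕ 7) ⊗ (-3 ⊕ 10)) gives 0.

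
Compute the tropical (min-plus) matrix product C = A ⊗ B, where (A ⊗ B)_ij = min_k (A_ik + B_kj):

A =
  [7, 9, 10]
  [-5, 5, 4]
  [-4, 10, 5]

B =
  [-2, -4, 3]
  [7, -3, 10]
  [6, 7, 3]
A ⊗ B =
  [5, 3, 10]
  [-7, -9, -2]
  [-6, -8, -1]

Apply the min-plus product entry-by-entry:
  C[0][0] = min over k of (A[0][0] + B[0][0] = 7 + -2 = 5, A[0][1] + B[1][0] = 9 + 7 = 16, A[0][2] + B[2][0] = 10 + 6 = 16) = 5 (attained at k = 0)
  C[0][1] = min over k of (A[0][0] + B[0][1] = 7 + -4 = 3, A[0][1] + B[1][1] = 9 + -3 = 6, A[0][2] + B[2][1] = 10 + 7 = 17) = 3 (attained at k = 0)
  C[0][2] = min over k of (A[0][0] + B[0][2] = 7 + 3 = 10, A[0][1] + B[1][2] = 9 + 10 = 19, A[0][2] + B[2][2] = 10 + 3 = 13) = 10 (attained at k = 0)
  C[1][0] = min over k of (A[1][0] + B[0][0] = -5 + -2 = -7, A[1][1] + B[1][0] = 5 + 7 = 12, A[1][2] + B[2][0] = 4 + 6 = 10) = -7 (attained at k = 0)
  C[1][1] = min over k of (A[1][0] + B[0][1] = -5 + -4 = -9, A[1][1] + B[1][1] = 5 + -3 = 2, A[1][2] + B[2][1] = 4 + 7 = 11) = -9 (attained at k = 0)
  C[1][2] = min over k of (A[1][0] + B[0][2] = -5 + 3 = -2, A[1][1] + B[1][2] = 5 + 10 = 15, A[1][2] + B[2][2] = 4 + 3 = 7) = -2 (attained at k = 0)
  C[2][0] = min over k of (A[2][0] + B[0][0] = -4 + -2 = -6, A[2][1] + B[1][0] = 10 + 7 = 17, A[2][2] + B[2][0] = 5 + 6 = 11) = -6 (attained at k = 0)
  C[2][1] = min over k of (A[2][0] + B[0][1] = -4 + -4 = -8, A[2][1] + B[1][1] = 10 + -3 = 7, A[2][2] + B[2][1] = 5 + 7 = 12) = -8 (attained at k = 0)
  C[2][2] = min over k of (A[2][0] + B[0][2] = -4 + 3 = -1, A[2][1] + B[1][2] = 10 + 10 = 20, A[2][2] + B[2][2] = 5 + 3 = 8) = -1 (attained at k = 0)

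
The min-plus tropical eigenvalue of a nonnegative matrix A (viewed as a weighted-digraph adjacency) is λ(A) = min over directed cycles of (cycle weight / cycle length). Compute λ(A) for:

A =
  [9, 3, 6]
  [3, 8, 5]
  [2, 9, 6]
λ(A) = 3

Enumerate directed cycles and compute their means (weight / length). Sample:
  cycle 0 → 0: weight = 9, length = 1, mean = 9/1 ≈ 9.000
  cycle 1 → 1: weight = 8, length = 1, mean = 8/1 ≈ 8.000
  cycle 2 → 2: weight = 6, length = 1, mean = 6/1 ≈ 6.000
  cycle 0 → 1 → 0: weight = 6, length = 2, mean = 6/2 ≈ 3.000
  cycle 0 → 2 → 0: weight = 8, length = 2, mean = 8/2 ≈ 4.000
  cycle 1 → 0 → 1: weight = 6, length = 2, mean = 6/2 ≈ 3.000
Minimum mean = 3.000, attained e.g. along the cycle 0 → 1 → 0 with weight 6 and length 2. So λ(A) = 6/2 = 3.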